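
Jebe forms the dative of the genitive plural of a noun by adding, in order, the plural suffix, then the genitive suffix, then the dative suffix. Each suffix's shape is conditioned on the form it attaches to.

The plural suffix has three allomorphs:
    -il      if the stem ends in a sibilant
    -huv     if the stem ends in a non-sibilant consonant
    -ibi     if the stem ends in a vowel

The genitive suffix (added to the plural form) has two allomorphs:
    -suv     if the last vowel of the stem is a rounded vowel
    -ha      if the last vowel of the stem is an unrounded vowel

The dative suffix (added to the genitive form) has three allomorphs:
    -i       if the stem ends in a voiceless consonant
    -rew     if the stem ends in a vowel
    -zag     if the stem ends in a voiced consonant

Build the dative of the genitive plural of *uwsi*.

uwsiibiharew

*uwsi* — final sound /i/ (a vowel) → -ibi → *uwsiibi*.
The plural form *uwsiibi*: last vowel = /i/, an unrounded vowel → -ha → *uwsiibiha*.
The final sound of the genitive form *uwsiibiha* is /a/, which is a vowel, so the dative suffix is -rew, giving *uwsiibiharew*.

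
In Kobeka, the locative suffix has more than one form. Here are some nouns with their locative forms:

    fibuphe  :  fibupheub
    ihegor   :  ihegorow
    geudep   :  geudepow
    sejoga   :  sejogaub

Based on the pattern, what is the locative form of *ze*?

zeub

Looking at the final sound of each stem: -ow when the stem ends in a consonant (*ihegor*, *geudep*); -ub when the stem ends in a vowel (*fibuphe*, *sejoga*).
Since the final sound of *ze* is /e/ (a vowel), it takes -ub, giving *zeub*.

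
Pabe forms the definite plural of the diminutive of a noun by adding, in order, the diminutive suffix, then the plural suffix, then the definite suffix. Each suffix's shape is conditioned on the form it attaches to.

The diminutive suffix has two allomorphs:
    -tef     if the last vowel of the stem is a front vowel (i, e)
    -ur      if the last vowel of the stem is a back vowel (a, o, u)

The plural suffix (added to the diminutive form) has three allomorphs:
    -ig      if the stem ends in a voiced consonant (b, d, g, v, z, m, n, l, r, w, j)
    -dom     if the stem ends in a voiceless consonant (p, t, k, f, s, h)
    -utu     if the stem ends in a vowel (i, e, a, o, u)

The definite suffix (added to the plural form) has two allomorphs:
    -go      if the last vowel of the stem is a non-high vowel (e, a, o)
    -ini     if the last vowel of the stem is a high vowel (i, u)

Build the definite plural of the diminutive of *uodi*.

*uodi* — last vowel /i/ (a front vowel) → -tef → *uoditef*.
The diminutive form *uoditef*: final sound = /f/, a voiceless consonant → -dom → *uoditefdom*.
The last vowel of the plural form *uoditefdom* is /o/, which is a non-high vowel, so the definite suffix is -go, giving *uoditefdomgo*.

uoditefdomgo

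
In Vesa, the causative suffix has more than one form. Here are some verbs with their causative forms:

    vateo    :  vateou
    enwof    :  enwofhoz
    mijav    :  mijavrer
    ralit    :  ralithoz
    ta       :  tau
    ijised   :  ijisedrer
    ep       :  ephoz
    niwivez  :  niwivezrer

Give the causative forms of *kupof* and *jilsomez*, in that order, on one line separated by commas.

kupofhoz, jilsomezrer

The pattern is voicing of the final sound: -hoz when the stem ends in a voiceless consonant (*enwof*, *ralit*, *ep*); -rer when the stem ends in a voiced consonant (*mijav*, *ijised*, *niwivez*); -u when the stem ends in a vowel (*vateo*, *ta*).
The final sound of *kupof* is /f/, which is a voiceless consonant, so the suffix is -hoz, giving *kupofhoz*.
*jilsomez* — final sound /z/ (a voiced consonant) → -rer → *jilsomezrer*.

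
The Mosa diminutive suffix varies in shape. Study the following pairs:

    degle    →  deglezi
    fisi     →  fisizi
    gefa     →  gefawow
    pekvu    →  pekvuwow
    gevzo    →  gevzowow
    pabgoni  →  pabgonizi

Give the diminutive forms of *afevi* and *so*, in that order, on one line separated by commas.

The pattern is front/back vowel harmony: -zi when the last vowel of the stem is a front vowel (*degle*, *fisi*, *pabgoni*); -wow when the last vowel of the stem is a back vowel (*gefa*, *pekvu*, *gevzo*).
The last vowel of *afevi* is /i/, which is a front vowel, so the suffix is -zi, giving *afevizi*.
Since the last vowel of *so* is /o/ (a back vowel), it takes -wow, giving *sowow*.

afevizi, sowow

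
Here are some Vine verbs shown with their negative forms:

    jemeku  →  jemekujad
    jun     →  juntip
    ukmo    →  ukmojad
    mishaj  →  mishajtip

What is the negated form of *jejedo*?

jejedojad

Looking at the final sound of each stem: -tip when the stem ends in a consonant (*jun*, *mishaj*); -jad when the stem ends in a vowel (*jemeku*, *ukmo*).
*jejedo*: final sound = /o/, a vowel → -jad → *jejedojad*.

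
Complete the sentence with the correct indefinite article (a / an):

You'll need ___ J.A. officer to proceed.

a

The indefinite article is chosen by the initial *sound* of the following word, not its spelling.
The initialism *J.A.* is read letter by letter; the first letter, J, is pronounced /dʒeɪ/, which begins with a consonant sound.
So the article is *a*: You'll need a J.A. officer to proceed.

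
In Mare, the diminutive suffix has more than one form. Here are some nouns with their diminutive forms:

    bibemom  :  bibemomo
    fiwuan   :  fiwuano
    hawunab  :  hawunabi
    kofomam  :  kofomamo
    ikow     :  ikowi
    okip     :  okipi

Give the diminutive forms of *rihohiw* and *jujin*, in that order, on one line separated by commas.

The pattern is nasality of the final consonant: -o when the stem ends in a nasal (*bibemom*, *fiwuan*, *kofomam*); -i when the stem ends in a non-nasal consonant (*hawunab*, *ikow*, *okip*).
Since the final consonant of *rihohiw* is /w/ (non-nasal), it takes -i, giving *rihohiwi*.
Since the final consonant of *jujin* is /n/ (a nasal), it takes -o, giving *jujino*.

rihohiwi, jujino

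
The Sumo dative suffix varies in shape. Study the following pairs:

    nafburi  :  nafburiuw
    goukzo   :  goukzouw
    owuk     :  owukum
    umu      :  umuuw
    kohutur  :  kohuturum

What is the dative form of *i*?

iuw

The pattern is consonant vs. vowel: -um when the stem ends in a consonant (*owuk*, *kohutur*); -uw when the stem ends in a vowel (*nafburi*, *goukzo*, *umu*).
Since the final sound of *i* is /i/ (a vowel), it takes -uw, giving *iuw*.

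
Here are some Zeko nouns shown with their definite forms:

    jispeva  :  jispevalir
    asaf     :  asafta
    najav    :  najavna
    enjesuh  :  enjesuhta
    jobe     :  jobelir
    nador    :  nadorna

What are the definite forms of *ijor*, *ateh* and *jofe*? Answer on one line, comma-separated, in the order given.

ijorna, atehta, jofelir

The suffix is conditioned by the final sound: -ta when the stem ends in a voiceless consonant (*asaf*, *enjesuh*); -na when the stem ends in a voiced consonant (*najav*, *nador*); -lir when the stem ends in a vowel (*jispeva*, *jobe*).
Since the final sound of *ijor* is /r/ (a voiced consonant), it takes -na, giving *ijorna*.
*ateh*: final sound = /h/, a voiceless consonant → -ta → *atehta*.
*jofe* — final sound /e/ (a vowel) → -lir → *jofelir*.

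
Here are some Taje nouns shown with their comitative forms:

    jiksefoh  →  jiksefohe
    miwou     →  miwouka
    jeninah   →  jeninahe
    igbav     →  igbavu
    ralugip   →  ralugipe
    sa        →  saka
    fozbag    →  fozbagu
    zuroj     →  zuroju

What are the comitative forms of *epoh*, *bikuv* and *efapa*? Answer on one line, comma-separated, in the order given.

epohe, bikuvu, efapaka

The pattern is voicing of the final sound: -e when the stem ends in a voiceless consonant (*jiksefoh*, *jeninah*, *ralugip*); -u when the stem ends in a voiced consonant (*igbav*, *fozbag*, *zuroj*); -ka when the stem ends in a vowel (*miwou*, *sa*).
*epoh* — final sound /h/ (a voiceless consonant) → -e → *epohe*.
The final sound of *bikuv* is /v/, which is a voiced consonant, so the suffix is -u, giving *bikuvu*.
Since the final sound of *efapa* is /a/ (a vowel), it takes -ka, giving *efapaka*.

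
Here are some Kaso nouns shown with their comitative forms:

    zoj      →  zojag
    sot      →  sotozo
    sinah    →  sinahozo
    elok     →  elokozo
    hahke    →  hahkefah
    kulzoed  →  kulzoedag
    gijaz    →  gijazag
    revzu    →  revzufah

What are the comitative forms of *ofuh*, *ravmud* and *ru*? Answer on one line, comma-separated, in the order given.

ofuhozo, ravmudag, rufah

The suffix is conditioned by the final sound: -ozo when the stem ends in a voiceless consonant (*sot*, *sinah*, *elok*); -ag when the stem ends in a voiced consonant (*zoj*, *kulzoed*, *gijaz*); -fah when the stem ends in a vowel (*hahke*, *revzu*).
*ofuh*: final sound = /h/, a voiceless consonant → -ozo → *ofuhozo*.
*ravmud* — final sound /d/ (a voiced consonant) → -ag → *ravmudag*.
*ru* — final sound /u/ (a vowel) → -fah → *rufah*.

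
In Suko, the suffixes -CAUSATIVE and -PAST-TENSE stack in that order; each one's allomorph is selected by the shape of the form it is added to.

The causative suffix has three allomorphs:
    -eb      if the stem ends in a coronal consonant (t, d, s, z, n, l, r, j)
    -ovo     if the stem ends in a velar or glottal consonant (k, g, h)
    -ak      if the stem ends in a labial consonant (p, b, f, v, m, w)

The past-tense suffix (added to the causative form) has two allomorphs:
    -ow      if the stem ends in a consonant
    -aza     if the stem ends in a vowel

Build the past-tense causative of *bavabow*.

bavabowakow

The final consonant of *bavabow* is /w/, which is labial, so the causative suffix is -ak, giving *bavabowak*.
The causative form *bavabowak*: final sound = /k/, a consonant → -ow → *bavabowakow*.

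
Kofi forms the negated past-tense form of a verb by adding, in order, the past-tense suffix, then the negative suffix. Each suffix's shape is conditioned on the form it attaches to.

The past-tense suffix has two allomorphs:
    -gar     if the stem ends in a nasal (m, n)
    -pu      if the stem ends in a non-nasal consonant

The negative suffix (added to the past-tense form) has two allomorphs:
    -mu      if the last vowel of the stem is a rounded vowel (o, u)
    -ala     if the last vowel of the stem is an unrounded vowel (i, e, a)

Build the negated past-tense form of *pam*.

pamgarala

*pam* — final consonant /m/ (a nasal) → -gar → *pamgar*.
The past-tense form *pamgar*: last vowel = /a/, an unrounded vowel → -ala → *pamgarala*.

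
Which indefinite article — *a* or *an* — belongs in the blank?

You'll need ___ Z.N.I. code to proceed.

a

The indefinite article is chosen by the initial *sound* of the following word, not its spelling.
The initialism *Z.N.I.* is read letter by letter; the first letter, Z, is pronounced /ziː/, which begins with a consonant sound.
So the article is *a*: You'll need a Z.N.I. code to proceed.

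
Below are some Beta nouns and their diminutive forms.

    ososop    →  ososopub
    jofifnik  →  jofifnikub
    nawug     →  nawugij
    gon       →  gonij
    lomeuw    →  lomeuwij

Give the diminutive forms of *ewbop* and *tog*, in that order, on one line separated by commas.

ewbopub, togij

The alternation tracks the final consonant of the stem — -ub when the stem ends in a voiceless consonant (*ososop*, *jofifnik*); -ij when the stem ends in a voiced consonant (*nawug*, *gon*, *lomeuw*).
*ewbop* — final consonant /p/ (voiceless) → -ub → *ewbopub*.
The final consonant of *tog* is /g/, which is voiced, so the suffix is -ij, giving *togij*.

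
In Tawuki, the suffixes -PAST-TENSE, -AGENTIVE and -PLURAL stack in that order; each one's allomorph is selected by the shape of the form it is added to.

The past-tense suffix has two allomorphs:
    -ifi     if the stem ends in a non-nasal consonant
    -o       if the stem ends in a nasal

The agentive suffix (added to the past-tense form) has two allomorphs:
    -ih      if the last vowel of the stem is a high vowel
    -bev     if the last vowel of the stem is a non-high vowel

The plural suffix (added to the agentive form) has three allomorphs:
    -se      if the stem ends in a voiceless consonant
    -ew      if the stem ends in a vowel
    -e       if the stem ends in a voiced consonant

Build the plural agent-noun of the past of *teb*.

tebifiihse

Since the final consonant of *teb* is /b/ (non-nasal), it takes -ifi, giving *tebifi*.
The past-tense form *tebifi* — last vowel /i/ (a high vowel) → -ih → *tebifiih*.
The final sound of the agentive form *tebifiih* is /h/, which is a voiceless consonant, so the plural suffix is -se, giving *tebifiihse*.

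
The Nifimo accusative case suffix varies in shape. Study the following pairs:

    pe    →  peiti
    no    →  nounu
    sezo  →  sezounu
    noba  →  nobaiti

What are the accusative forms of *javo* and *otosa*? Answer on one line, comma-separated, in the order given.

Looking at the last vowel of each stem: -unu when the last vowel of the stem is a rounded vowel (*no*, *sezo*); -iti when the last vowel of the stem is an unrounded vowel (*pe*, *noba*).
*javo*: last vowel = /o/, a rounded vowel → -unu → *javounu*.
Since the last vowel of *otosa* is /a/ (an unrounded vowel), it takes -iti, giving *otosaiti*.

javounu, otosaiti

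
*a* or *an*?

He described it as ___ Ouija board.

The indefinite article is chosen by the initial *sound* of the following word, not its spelling.
*Ouija* begins with the sound /wiː/ (pronounced /ˈwiːdʒə/) — a consonant sound.
So the article is *a*: He described it as a Ouija board.

a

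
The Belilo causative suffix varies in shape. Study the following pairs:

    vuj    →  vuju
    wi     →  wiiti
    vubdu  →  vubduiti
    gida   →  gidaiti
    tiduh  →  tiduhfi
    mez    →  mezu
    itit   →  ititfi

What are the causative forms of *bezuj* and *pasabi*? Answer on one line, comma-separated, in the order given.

bezuju, pasabiiti

The suffix is conditioned by the final sound: -fi when the stem ends in a voiceless consonant (*tiduh*, *itit*); -u when the stem ends in a voiced consonant (*vuj*, *mez*); -iti when the stem ends in a vowel (*wi*, *vubdu*, *gida*).
*bezuj*: final sound = /j/, a voiced consonant → -u → *bezuju*.
*pasabi*: final sound = /i/, a vowel → -iti → *pasabiiti*.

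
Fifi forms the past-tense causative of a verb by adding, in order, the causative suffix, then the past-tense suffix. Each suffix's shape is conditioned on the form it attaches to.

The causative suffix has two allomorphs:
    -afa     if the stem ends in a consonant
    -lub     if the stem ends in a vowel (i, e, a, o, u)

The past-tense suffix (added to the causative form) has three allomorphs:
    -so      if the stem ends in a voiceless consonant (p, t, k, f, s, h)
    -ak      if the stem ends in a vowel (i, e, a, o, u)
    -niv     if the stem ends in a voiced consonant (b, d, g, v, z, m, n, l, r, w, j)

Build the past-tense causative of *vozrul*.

The final sound of *vozrul* is /l/, which is a consonant, so the causative suffix is -afa, giving *vozrulafa*.
The causative form *vozrulafa*: final sound = /a/, a vowel → -ak → *vozrulafaak*.

vozrulafaak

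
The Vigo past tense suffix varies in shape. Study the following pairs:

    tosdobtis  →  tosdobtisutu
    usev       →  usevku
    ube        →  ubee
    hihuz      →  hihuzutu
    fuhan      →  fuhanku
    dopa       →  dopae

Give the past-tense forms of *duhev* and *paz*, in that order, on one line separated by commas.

The alternation tracks the final sound of the stem — -utu when the stem ends in a sibilant (*tosdobtis*, *hihuz*); -ku when the stem ends in a non-sibilant consonant (*usev*, *fuhan*); -e when the stem ends in a vowel (*ube*, *dopa*).
*duhev* — final sound /v/ (a non-sibilant consonant) → -ku → *duhevku*.
*paz* — final sound /z/ (a sibilant) → -utu → *pazutu*.

duhevku, pazutu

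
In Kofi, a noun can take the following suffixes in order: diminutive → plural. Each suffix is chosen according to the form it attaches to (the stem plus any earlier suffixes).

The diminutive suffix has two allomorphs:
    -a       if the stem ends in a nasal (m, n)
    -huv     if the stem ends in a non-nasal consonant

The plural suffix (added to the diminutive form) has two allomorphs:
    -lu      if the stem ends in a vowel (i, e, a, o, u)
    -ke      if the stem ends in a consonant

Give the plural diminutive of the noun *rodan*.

rodanalu

The final consonant of *rodan* is /n/, which is a nasal, so the diminutive suffix is -a, giving *rodana*.
The diminutive form *rodana*: final sound = /a/, a vowel → -lu → *rodanalu*.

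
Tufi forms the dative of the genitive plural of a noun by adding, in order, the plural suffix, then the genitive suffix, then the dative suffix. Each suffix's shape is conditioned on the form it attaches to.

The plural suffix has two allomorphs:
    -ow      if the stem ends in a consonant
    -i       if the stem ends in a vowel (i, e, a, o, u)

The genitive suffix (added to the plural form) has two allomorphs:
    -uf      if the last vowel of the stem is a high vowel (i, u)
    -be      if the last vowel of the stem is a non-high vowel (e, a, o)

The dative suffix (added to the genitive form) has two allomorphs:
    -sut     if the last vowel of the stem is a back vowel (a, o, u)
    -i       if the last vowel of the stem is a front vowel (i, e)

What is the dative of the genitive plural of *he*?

heiufsut

The final sound of *he* is /e/, which is a vowel, so the plural suffix is -i, giving *hei*.
The plural form *hei* — last vowel /i/ (a high vowel) → -uf → *heiuf*.
The last vowel of the genitive form *heiuf* is /u/, which is a back vowel, so the dative suffix is -sut, giving *heiufsut*.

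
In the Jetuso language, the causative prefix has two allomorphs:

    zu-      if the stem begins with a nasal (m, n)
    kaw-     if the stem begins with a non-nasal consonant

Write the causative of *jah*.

*jah*: first consonant = /j/, non-nasal → kaw- → *kawjah*.

kawjah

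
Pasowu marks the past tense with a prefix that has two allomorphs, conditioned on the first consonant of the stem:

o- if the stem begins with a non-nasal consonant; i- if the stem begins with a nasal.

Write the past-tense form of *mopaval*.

imopaval

*mopaval*: first consonant = /m/, a nasal → i- → *imopaval*.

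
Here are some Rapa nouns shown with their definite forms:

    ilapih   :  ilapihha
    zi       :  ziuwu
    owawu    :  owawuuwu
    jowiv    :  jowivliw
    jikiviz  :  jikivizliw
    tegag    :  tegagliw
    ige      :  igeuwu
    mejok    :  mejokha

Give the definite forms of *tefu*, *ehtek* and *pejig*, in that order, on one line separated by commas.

tefuuwu, ehtekha, pejigliw

The suffix is conditioned by the final sound: -ha when the stem ends in a voiceless consonant (*ilapih*, *mejok*); -liw when the stem ends in a voiced consonant (*jowiv*, *jikiviz*, *tegag*); -uwu when the stem ends in a vowel (*zi*, *owawu*, *ige*).
Since the final sound of *tefu* is /u/ (a vowel), it takes -uwu, giving *tefuuwu*.
The final sound of *ehtek* is /k/, which is a voiceless consonant, so the suffix is -ha, giving *ehtekha*.
*pejig*: final sound = /g/, a voiced consonant → -liw → *pejigliw*.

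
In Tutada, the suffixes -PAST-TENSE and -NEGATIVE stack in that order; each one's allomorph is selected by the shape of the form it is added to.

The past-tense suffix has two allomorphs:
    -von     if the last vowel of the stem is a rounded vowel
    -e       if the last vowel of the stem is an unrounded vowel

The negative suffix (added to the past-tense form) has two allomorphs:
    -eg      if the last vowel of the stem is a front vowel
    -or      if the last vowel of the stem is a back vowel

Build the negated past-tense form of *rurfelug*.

rurfelugvonor

*rurfelug*: last vowel = /u/, a rounded vowel → -von → *rurfelugvon*.
Since the last vowel of the past-tense form *rurfelugvon* is /o/ (a back vowel), it takes -or, giving *rurfelugvonor*.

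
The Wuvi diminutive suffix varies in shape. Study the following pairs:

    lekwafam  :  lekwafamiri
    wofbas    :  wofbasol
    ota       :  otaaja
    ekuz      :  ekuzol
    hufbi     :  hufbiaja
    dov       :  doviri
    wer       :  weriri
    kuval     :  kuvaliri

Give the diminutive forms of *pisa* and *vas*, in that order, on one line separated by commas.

pisaaja, vasol

The suffix is conditioned by the final sound: -ol when the stem ends in a sibilant (*wofbas*, *ekuz*); -iri when the stem ends in a non-sibilant consonant (*lekwafam*, *dov*, *wer*, *kuval*); -aja when the stem ends in a vowel (*ota*, *hufbi*).
*pisa* — final sound /a/ (a vowel) → -aja → *pisaaja*.
*vas*: final sound = /s/, a sibilant → -ol → *vasol*.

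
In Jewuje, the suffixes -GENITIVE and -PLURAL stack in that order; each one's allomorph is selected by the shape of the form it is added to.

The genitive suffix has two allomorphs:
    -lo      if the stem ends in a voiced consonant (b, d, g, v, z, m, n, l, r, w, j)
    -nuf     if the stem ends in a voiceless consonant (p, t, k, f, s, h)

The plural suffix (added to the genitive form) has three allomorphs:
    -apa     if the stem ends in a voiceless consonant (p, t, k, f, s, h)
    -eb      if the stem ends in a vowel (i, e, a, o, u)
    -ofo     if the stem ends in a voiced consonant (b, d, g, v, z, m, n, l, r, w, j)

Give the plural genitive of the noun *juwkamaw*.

juwkamawloeb

*juwkamaw*: final consonant = /w/, voiced → -lo → *juwkamawlo*.
The genitive form *juwkamawlo* — final sound /o/ (a vowel) → -eb → *juwkamawloeb*.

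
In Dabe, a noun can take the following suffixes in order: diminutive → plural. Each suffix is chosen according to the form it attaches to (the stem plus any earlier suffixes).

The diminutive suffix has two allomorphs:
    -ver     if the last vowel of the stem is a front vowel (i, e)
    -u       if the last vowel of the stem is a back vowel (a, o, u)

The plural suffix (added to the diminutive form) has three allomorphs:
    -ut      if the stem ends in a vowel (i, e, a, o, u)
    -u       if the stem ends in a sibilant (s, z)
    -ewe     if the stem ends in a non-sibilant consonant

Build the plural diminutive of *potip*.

potipverewe

*potip*: last vowel = /i/, a front vowel → -ver → *potipver*.
Since the final sound of the diminutive form *potipver* is /r/ (a non-sibilant consonant), it takes -ewe, giving *potipverewe*.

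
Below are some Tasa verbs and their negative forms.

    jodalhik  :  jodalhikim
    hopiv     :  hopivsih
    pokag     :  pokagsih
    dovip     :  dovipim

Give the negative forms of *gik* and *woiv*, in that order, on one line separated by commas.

gikim, woivsih

The suffix is conditioned by the final consonant: -im when the stem ends in a voiceless consonant (*jodalhik*, *dovip*); -sih when the stem ends in a voiced consonant (*hopiv*, *pokag*).
The final consonant of *gik* is /k/, which is voiceless, so the suffix is -im, giving *gikim*.
Since the final consonant of *woiv* is /v/ (voiced), it takes -sih, giving *woivsih*.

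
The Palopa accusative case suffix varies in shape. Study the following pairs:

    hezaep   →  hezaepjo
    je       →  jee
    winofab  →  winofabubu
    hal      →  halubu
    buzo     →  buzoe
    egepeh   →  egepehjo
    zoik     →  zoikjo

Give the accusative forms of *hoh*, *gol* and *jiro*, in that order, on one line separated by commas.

hohjo, golubu, jiroe

Looking at the final sound of each stem: -jo when the stem ends in a voiceless consonant (*hezaep*, *egepeh*, *zoik*); -ubu when the stem ends in a voiced consonant (*winofab*, *hal*); -e when the stem ends in a vowel (*je*, *buzo*).
The final sound of *hoh* is /h/, which is a voiceless consonant, so the suffix is -jo, giving *hohjo*.
Since the final sound of *gol* is /l/ (a voiced consonant), it takes -ubu, giving *golubu*.
*jiro*: final sound = /o/, a vowel → -e → *jiroe*.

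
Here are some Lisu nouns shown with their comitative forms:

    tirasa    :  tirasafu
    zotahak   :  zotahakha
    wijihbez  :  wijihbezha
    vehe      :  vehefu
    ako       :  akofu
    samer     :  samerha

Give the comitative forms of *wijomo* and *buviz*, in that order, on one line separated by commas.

Looking at the final sound of each stem: -ha when the stem ends in a consonant (*zotahak*, *wijihbez*, *samer*); -fu when the stem ends in a vowel (*tirasa*, *vehe*, *ako*).
Since the final sound of *wijomo* is /o/ (a vowel), it takes -fu, giving *wijomofu*.
Since the final sound of *buviz* is /z/ (a consonant), it takes -ha, giving *buvizha*.

wijomofu, buvizha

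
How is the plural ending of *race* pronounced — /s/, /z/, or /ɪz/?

The stem *race* ends in a sibilant (/s, z, ʃ, ʒ, tʃ, dʒ/).
The plural suffix surfaces as /ɪz/ after sibilants, /s/ after other voiceless consonants, and /z/ after other voiced sounds.
So the plural -s on *race* is pronounced /ɪz/.

/ɪz/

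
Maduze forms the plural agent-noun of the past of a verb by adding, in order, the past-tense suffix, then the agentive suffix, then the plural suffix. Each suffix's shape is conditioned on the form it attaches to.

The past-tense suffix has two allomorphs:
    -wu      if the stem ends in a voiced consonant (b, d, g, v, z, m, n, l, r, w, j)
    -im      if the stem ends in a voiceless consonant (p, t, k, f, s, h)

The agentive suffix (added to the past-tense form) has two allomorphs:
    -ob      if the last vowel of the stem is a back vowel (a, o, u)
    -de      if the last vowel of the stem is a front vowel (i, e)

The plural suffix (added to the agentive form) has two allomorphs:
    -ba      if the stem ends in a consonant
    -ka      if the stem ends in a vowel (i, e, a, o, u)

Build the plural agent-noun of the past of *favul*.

favulwuobba

*favul*: final consonant = /l/, voiced → -wu → *favulwu*.
The past-tense form *favulwu* — last vowel /u/ (a back vowel) → -ob → *favulwuob*.
The agentive form *favulwuob*: final sound = /b/, a consonant → -ba → *favulwuobba*.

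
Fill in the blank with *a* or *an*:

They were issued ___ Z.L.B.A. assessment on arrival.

The indefinite article is chosen by the initial *sound* of the following word, not its spelling.
The initialism *Z.L.B.A.* is read letter by letter; the first letter, Z, is pronounced /ziː/, which begins with a consonant sound.
So the article is *a*: They were issued a Z.L.B.A. assessment on arrival.

a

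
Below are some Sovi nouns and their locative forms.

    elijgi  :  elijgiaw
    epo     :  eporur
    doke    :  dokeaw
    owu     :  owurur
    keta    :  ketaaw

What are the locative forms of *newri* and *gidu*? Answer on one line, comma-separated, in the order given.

newriaw, gidurur

Looking at the last vowel of each stem: -rur when the last vowel of the stem is a rounded vowel (*epo*, *owu*); -aw when the last vowel of the stem is an unrounded vowel (*elijgi*, *doke*, *keta*).
*newri* — last vowel /i/ (an unrounded vowel) → -aw → *newriaw*.
*gidu* — last vowel /u/ (a rounded vowel) → -rur → *gidurur*.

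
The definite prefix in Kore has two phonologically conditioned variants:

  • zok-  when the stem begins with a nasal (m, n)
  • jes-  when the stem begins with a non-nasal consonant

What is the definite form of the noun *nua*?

*nua*: first consonant = /n/, a nasal → zok- → *zoknua*.

zoknua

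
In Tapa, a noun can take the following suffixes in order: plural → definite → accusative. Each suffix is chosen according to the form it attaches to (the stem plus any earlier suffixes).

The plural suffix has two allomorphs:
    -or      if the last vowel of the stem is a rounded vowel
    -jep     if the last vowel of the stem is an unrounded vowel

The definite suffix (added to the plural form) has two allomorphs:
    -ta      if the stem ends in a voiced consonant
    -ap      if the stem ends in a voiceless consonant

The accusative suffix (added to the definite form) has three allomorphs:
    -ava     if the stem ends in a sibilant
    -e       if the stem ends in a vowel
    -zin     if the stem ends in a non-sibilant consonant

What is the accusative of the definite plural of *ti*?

Since the last vowel of *ti* is /i/ (an unrounded vowel), it takes -jep, giving *tijep*.
The plural form *tijep* — final consonant /p/ (voiceless) → -ap → *tijepap*.
The definite form *tijepap* — final sound /p/ (a non-sibilant consonant) → -zin → *tijepapzin*.

tijepapzin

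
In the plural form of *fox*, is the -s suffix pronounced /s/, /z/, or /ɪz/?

The stem *fox* ends in a sibilant (/s, z, ʃ, ʒ, tʃ, dʒ/).
The plural suffix surfaces as /ɪz/ after sibilants, /s/ after other voiceless consonants, and /z/ after other voiced sounds.
So the plural -s on *fox* is pronounced /ɪz/.

/ɪz/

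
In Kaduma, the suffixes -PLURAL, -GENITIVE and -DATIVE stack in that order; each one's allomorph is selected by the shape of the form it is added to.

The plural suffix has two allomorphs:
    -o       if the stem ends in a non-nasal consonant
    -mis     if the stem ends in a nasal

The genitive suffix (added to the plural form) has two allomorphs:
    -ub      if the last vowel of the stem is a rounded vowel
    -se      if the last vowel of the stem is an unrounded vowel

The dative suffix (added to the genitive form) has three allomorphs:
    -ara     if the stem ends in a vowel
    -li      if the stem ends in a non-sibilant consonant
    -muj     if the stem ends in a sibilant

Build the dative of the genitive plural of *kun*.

*kun* — final consonant /n/ (a nasal) → -mis → *kunmis*.
Since the last vowel of the plural form *kunmis* is /i/ (an unrounded vowel), it takes -se, giving *kunmisse*.
Since the final sound of the genitive form *kunmisse* is /e/ (a vowel), it takes -ara, giving *kunmisseara*.

kunmisseara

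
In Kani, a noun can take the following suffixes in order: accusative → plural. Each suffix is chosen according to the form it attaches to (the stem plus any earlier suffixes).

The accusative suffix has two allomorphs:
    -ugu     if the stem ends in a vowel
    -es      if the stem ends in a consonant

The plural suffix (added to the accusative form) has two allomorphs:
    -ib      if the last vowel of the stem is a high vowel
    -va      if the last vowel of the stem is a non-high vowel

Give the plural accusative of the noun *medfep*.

medfepesva

*medfep* — final sound /p/ (a consonant) → -es → *medfepes*.
Since the last vowel of the accusative form *medfepes* is /e/ (a non-high vowel), it takes -va, giving *medfepesva*.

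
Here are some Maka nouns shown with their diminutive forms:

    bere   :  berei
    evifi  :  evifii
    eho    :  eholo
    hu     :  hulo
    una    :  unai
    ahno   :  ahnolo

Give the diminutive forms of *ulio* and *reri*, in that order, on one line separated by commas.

The pattern is rounding harmony: -lo when the last vowel of the stem is a rounded vowel (*eho*, *hu*, *ahno*); -i when the last vowel of the stem is an unrounded vowel (*bere*, *evifi*, *una*).
*ulio* — last vowel /o/ (a rounded vowel) → -lo → *uliolo*.
*reri* — last vowel /i/ (an unrounded vowel) → -i → *rerii*.

uliolo, rerii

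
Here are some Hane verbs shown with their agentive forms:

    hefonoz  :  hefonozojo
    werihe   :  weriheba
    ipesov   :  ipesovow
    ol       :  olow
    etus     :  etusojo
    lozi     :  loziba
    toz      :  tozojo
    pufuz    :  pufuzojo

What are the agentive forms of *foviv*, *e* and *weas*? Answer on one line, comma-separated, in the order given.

The alternation tracks the final sound of the stem — -ojo when the stem ends in a sibilant (*hefonoz*, *etus*, *toz*, *pufuz*); -ow when the stem ends in a non-sibilant consonant (*ipesov*, *ol*); -ba when the stem ends in a vowel (*werihe*, *lozi*).
*foviv* — final sound /v/ (a non-sibilant consonant) → -ow → *fovivow*.
The final sound of *e* is /e/, which is a vowel, so the suffix is -ba, giving *eba*.
*weas*: final sound = /s/, a sibilant → -ojo → *weasojo*.

fovivow, eba, weasojo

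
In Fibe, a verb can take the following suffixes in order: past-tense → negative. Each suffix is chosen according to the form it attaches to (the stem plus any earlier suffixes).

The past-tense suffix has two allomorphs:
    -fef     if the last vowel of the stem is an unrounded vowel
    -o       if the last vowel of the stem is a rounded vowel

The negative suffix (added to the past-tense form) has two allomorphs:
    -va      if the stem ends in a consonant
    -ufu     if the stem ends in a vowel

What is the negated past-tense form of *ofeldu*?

*ofeldu*: last vowel = /u/, a rounded vowel → -o → *ofelduo*.
The past-tense form *ofelduo*: final sound = /o/, a vowel → -ufu → *ofelduoufu*.

ofelduoufu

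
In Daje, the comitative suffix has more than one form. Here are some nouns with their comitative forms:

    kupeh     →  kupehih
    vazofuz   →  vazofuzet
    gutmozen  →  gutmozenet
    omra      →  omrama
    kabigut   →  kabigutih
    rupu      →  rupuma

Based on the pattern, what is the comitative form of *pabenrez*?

The alternation tracks the final sound of the stem — -ih when the stem ends in a voiceless consonant (*kupeh*, *kabigut*); -et when the stem ends in a voiced consonant (*vazofuz*, *gutmozen*); -ma when the stem ends in a vowel (*omra*, *rupu*).
Since the final sound of *pabenrez* is /z/ (a voiced consonant), it takes -et, giving *pabenrezet*.

pabenrezet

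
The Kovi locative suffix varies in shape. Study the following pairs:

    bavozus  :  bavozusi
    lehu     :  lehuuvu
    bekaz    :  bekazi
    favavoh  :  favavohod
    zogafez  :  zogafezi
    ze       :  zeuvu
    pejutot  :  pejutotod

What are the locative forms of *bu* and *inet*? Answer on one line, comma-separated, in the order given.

The suffix is conditioned by the final sound: -i when the stem ends in a sibilant (*bavozus*, *bekaz*, *zogafez*); -od when the stem ends in a non-sibilant consonant (*favavoh*, *pejutot*); -uvu when the stem ends in a vowel (*lehu*, *ze*).
Since the final sound of *bu* is /u/ (a vowel), it takes -uvu, giving *buuvu*.
*inet*: final sound = /t/, a non-sibilant consonant → -od → *inetod*.

buuvu, inetod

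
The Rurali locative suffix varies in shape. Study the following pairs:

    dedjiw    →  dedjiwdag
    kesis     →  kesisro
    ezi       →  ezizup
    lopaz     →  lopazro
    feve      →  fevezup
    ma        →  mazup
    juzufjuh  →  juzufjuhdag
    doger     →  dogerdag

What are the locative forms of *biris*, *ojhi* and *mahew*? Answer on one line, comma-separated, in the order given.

birisro, ojhizup, mahewdag

The pattern is sibilance of the final sound: -ro when the stem ends in a sibilant (*kesis*, *lopaz*); -dag when the stem ends in a non-sibilant consonant (*dedjiw*, *juzufjuh*, *doger*); -zup when the stem ends in a vowel (*ezi*, *feve*, *ma*).
*biris* — final sound /s/ (a sibilant) → -ro → *birisro*.
Since the final sound of *ojhi* is /i/ (a vowel), it takes -zup, giving *ojhizup*.
The final sound of *mahew* is /w/, which is a non-sibilant consonant, so the suffix is -dag, giving *mahewdag*.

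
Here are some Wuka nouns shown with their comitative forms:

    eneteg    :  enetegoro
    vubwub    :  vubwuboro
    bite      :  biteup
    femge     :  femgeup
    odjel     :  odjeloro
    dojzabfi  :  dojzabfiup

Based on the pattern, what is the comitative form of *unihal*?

unihaloro

Looking at the final sound of each stem: -oro when the stem ends in a consonant (*eneteg*, *vubwub*, *odjel*); -up when the stem ends in a vowel (*bite*, *femge*, *dojzabfi*).
The final sound of *unihal* is /l/, which is a consonant, so the suffix is -oro, giving *unihaloro*.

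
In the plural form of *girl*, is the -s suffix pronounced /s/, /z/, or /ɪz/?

The stem *girl* ends in a voiced non-sibilant sound.
The plural suffix surfaces as /ɪz/ after sibilants, /s/ after other voiceless consonants, and /z/ after other voiced sounds.
So the plural -s on *girl* is pronounced /z/.

/z/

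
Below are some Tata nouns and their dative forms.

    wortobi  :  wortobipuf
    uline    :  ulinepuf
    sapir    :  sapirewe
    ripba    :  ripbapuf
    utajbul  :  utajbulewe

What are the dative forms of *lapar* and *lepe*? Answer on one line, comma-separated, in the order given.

laparewe, lepepuf

Looking at the final sound of each stem: -ewe when the stem ends in a consonant (*sapir*, *utajbul*); -puf when the stem ends in a vowel (*wortobi*, *uline*, *ripba*).
The final sound of *lapar* is /r/, which is a consonant, so the suffix is -ewe, giving *laparewe*.
The final sound of *lepe* is /e/, which is a vowel, so the suffix is -puf, giving *lepepuf*.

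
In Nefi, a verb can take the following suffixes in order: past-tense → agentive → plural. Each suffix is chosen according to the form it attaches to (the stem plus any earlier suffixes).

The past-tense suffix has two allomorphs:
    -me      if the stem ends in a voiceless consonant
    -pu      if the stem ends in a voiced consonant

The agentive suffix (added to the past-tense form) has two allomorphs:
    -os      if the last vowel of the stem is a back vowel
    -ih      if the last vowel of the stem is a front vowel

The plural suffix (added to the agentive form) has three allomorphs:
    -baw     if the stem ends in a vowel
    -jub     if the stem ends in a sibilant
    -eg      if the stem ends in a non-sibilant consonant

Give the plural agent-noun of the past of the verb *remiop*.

remiopmeiheg

The final consonant of *remiop* is /p/, which is voiceless, so the past-tense suffix is -me, giving *remiopme*.
Since the last vowel of the past-tense form *remiopme* is /e/ (a front vowel), it takes -ih, giving *remiopmeih*.
Since the final sound of the agentive form *remiopmeih* is /h/ (a non-sibilant consonant), it takes -eg, giving *remiopmeiheg*.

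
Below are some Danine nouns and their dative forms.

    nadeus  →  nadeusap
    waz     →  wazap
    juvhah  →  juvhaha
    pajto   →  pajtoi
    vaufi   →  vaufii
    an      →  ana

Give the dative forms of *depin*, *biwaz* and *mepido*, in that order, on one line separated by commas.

The suffix is conditioned by the final sound: -ap when the stem ends in a sibilant (*nadeus*, *waz*); -a when the stem ends in a non-sibilant consonant (*juvhah*, *an*); -i when the stem ends in a vowel (*pajto*, *vaufi*).
*depin* — final sound /n/ (a non-sibilant consonant) → -a → *depina*.
The final sound of *biwaz* is /z/, which is a sibilant, so the suffix is -ap, giving *biwazap*.
*mepido*: final sound = /o/, a vowel → -i → *mepidoi*.

depina, biwazap, mepidoi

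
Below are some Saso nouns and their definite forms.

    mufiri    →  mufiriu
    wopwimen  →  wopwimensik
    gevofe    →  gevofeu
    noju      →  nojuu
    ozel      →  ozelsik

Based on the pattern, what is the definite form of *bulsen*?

bulsensik

The pattern is consonant vs. vowel: -sik when the stem ends in a consonant (*wopwimen*, *ozel*); -u when the stem ends in a vowel (*mufiri*, *gevofe*, *noju*).
The final sound of *bulsen* is /n/, which is a consonant, so the suffix is -sik, giving *bulsensik*.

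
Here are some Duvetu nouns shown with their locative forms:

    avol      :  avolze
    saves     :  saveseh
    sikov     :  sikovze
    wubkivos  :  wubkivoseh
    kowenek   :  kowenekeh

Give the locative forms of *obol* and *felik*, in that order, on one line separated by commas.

obolze, felikeh

Looking at the final consonant of each stem: -eh when the stem ends in a voiceless consonant (*saves*, *wubkivos*, *kowenek*); -ze when the stem ends in a voiced consonant (*avol*, *sikov*).
*obol* — final consonant /l/ (voiced) → -ze → *obolze*.
Since the final consonant of *felik* is /k/ (voiceless), it takes -eh, giving *felikeh*.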